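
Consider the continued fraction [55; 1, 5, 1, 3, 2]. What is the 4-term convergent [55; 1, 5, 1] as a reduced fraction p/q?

391/7

a_0 = 55: 55/1
a_1 = 1: 56/1
a_2 = 5: 335/6
a_3 = 1: 391/7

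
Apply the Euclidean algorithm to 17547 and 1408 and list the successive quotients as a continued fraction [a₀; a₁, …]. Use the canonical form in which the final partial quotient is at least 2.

⌊17547/1408⌋ = 12, remainder 651
⌊1408/651⌋ = 2, remainder 106
⌊651/106⌋ = 6, remainder 15
⌊106/15⌋ = 7, remainder 1
⌊15/1⌋ = 15, remainder 0

[12; 2, 6, 7, 15]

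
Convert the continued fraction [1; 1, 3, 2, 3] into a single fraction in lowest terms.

Compute successive convergents:
a_0 = 1: 1/1
a_1 = 1: 2/1
a_2 = 3: 7/4
a_3 = 2: 16/9
a_4 = 3: 55/31

55/31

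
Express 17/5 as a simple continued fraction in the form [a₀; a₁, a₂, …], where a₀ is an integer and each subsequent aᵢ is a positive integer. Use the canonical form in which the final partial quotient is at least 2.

[3; 2, 2]

Repeatedly divide and take the remainder:
⌊17/5⌋ = 3, remainder 2
⌊5/2⌋ = 2, remainder 1
⌊2/1⌋ = 2, remainder 0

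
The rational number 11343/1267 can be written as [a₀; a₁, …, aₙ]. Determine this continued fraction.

[8; 1, 20, 8, 1, 1, 3]

⌊11343/1267⌋ = 8, remainder 1207
⌊1267/1207⌋ = 1, remainder 60
⌊1207/60⌋ = 20, remainder 7
⌊60/7⌋ = 8, remainder 4
⌊7/4⌋ = 1, remainder 3
⌊4/3⌋ = 1, remainder 1
⌊3/1⌋ = 3, remainder 0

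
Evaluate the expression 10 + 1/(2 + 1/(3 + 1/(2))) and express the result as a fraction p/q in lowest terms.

167/16

Start with 2.
3 + 1/(2/1) = 3 + 1/2 = 7/2
2 + 1/(7/2) = 2 + 2/7 = 16/7
10 + 1/(16/7) = 10 + 7/16 = 167/16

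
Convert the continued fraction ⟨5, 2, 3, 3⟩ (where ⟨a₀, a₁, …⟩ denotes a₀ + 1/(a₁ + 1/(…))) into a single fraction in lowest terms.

Build up convergents one term at a time:
a_0 = 5: 5/1
a_1 = 2: 11/2
a_2 = 3: 38/7
a_3 = 3: 125/23

125/23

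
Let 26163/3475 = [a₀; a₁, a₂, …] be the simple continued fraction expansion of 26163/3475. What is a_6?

26163 = 7·3475 + 1838, so a_0 = 7
3475 = 1·1838 + 1637, so a_1 = 1
1838 = 1·1637 + 201, so a_2 = 1
1637 = 8·201 + 29, so a_3 = 8
201 = 6·29 + 27, so a_4 = 6
29 = 1·27 + 2, so a_5 = 1
27 = 13·2 + 1, so a_6 = 13

13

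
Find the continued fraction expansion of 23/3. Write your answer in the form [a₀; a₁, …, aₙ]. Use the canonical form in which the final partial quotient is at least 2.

⌊23/3⌋ = 7, remainder 2
⌊3/2⌋ = 1, remainder 1
⌊2/1⌋ = 2, remainder 0

[7; 1, 2]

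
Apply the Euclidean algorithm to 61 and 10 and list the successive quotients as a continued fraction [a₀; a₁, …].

61 = 6·10 + 1, so a_0 = 6
10 = 10·1 + 0, so a_1 = 10

[6; 10]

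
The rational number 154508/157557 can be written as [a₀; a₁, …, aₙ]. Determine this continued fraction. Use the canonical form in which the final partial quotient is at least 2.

[0; 1, 50, 1, 2, 13, 25, 3]

154508 = 0·157557 + 154508, so a_0 = 0
157557 = 1·154508 + 3049, so a_1 = 1
154508 = 50·3049 + 2058, so a_2 = 50
3049 = 1·2058 + 991, so a_3 = 1
2058 = 2·991 + 76, so a_4 = 2
991 = 13·76 + 3, so a_5 = 13
76 = 25·3 + 1, so a_6 = 25
3 = 3·1 + 0, so a_7 = 3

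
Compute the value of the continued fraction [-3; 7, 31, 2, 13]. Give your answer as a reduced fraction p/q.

Start with 13.
2 + 1/(13/1) = 2 + 1/13 = 27/13
31 + 1/(27/13) = 31 + 13/27 = 850/27
7 + 1/(850/27) = 7 + 27/850 = 5977/850
-3 + 1/(5977/850) = -3 + 850/5977 = -17081/5977

-17081/5977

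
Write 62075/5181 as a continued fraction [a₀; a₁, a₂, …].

[11; 1, 52, 2, 2, 2, 1, 5]

⌊62075/5181⌋ = 11, remainder 5084
⌊5181/5084⌋ = 1, remainder 97
⌊5084/97⌋ = 52, remainder 40
⌊97/40⌋ = 2, remainder 17
⌊40/17⌋ = 2, remainder 6
⌊17/6⌋ = 2, remainder 5
⌊6/5⌋ = 1, remainder 1
⌊5/1⌋ = 5, remainder 0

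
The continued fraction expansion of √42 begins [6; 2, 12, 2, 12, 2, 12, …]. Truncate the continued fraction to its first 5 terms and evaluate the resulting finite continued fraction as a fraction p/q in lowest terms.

Collapse the nested fraction from the inside out:
Start with 12.
2 + 1/(12/1) = 2 + 1/12 = 25/12
12 + 1/(25/12) = 12 + 12/25 = 312/25
2 + 1/(312/25) = 2 + 25/312 = 649/312
6 + 1/(649/312) = 6 + 312/649 = 4206/649

4206/649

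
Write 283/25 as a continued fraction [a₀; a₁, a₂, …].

⌊283/25⌋ = 11, remainder 8
⌊25/8⌋ = 3, remainder 1
⌊8/1⌋ = 8, remainder 0

[11; 3, 8]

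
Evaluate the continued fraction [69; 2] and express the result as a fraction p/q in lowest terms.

139/2

a_0 = 69: 69/1
a_1 = 2: 139/2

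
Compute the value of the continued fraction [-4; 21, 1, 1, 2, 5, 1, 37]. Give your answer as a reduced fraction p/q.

Start with 37.
1 + 1/(37/1) = 1 + 1/37 = 38/37
5 + 1/(38/37) = 5 + 37/38 = 227/38
2 + 1/(227/38) = 2 + 38/227 = 492/227
1 + 1/(492/227) = 1 + 227/492 = 719/492
1 + 1/(719/492) = 1 + 492/719 = 1211/719
21 + 1/(1211/719) = 21 + 719/1211 = 26150/1211
-4 + 1/(26150/1211) = -4 + 1211/26150 = -103389/26150

-103389/26150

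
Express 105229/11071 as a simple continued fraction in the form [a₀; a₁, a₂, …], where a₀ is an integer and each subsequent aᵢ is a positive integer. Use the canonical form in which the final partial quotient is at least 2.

105229 = 9·11071 + 5590, so a_0 = 9
11071 = 1·5590 + 5481, so a_1 = 1
5590 = 1·5481 + 109, so a_2 = 1
5481 = 50·109 + 31, so a_3 = 50
109 = 3·31 + 16, so a_4 = 3
31 = 1·16 + 15, so a_5 = 1
16 = 1·15 + 1, so a_6 = 1
15 = 15·1 + 0, so a_7 = 15

[9; 1, 1, 50, 3, 1, 1, 15]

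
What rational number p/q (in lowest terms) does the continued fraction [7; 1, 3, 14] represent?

442/57

Compute successive convergents:
a_0 = 7: 7/1
a_1 = 1: 8/1
a_2 = 3: 31/4
a_3 = 14: 442/57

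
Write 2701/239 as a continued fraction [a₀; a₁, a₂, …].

[11; 3, 3, 7, 1, 2]

2701 = 11·239 + 72, so a_0 = 11
239 = 3·72 + 23, so a_1 = 3
72 = 3·23 + 3, so a_2 = 3
23 = 7·3 + 2, so a_3 = 7
3 = 1·2 + 1, so a_4 = 1
2 = 2·1 + 0, so a_5 = 2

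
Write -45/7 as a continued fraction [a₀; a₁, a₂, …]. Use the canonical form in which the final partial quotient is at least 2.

[-7; 1, 1, 3]

Repeatedly divide and take the remainder:
⌊-45/7⌋ = -7, remainder 4
⌊7/4⌋ = 1, remainder 3
⌊4/3⌋ = 1, remainder 1
⌊3/1⌋ = 3, remainder 0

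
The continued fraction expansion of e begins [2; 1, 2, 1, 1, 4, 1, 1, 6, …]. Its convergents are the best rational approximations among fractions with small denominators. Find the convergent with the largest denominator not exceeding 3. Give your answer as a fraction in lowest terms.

8/3

a_0 = 2: 2/1  (≤ bound)
a_1 = 1: 3/1  (≤ bound)
a_2 = 2: 8/3  (≤ bound)
a_3 = 1: 11/4  (> 3, stop)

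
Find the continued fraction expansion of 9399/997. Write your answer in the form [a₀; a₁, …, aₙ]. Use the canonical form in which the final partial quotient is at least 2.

[9; 2, 2, 1, 15, 9]

Repeatedly divide and take the remainder:
9399 = 9·997 + 426, so a_0 = 9
997 = 2·426 + 145, so a_1 = 2
426 = 2·145 + 136, so a_2 = 2
145 = 1·136 + 9, so a_3 = 1
136 = 15·9 + 1, so a_4 = 15
9 = 9·1 + 0, so a_5 = 9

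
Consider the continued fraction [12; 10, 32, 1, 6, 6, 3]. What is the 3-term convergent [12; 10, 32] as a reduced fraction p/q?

Start with 32.
10 + 1/(32/1) = 10 + 1/32 = 321/32
12 + 1/(321/32) = 12 + 32/321 = 3884/321

3884/321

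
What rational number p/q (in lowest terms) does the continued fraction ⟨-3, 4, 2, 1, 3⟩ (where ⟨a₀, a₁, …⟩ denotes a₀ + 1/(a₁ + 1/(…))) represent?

a_0 = -3: -3/1
a_1 = 4: -11/4
a_2 = 2: -25/9
a_3 = 1: -36/13
a_4 = 3: -133/48

-133/48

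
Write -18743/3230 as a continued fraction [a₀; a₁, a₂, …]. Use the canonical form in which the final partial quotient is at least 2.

[-6; 5, 14, 6, 2, 3]

Apply division with remainder until the remainder is 0:
-18743 = -6·3230 + 637, so a_0 = -6
3230 = 5·637 + 45, so a_1 = 5
637 = 14·45 + 7, so a_2 = 14
45 = 6·7 + 3, so a_3 = 6
7 = 2·3 + 1, so a_4 = 2
3 = 3·1 + 0, so a_5 = 3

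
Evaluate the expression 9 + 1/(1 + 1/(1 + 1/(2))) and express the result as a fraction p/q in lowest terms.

48/5

Start with 2.
1 + 1/(2/1) = 1 + 1/2 = 3/2
1 + 1/(3/2) = 1 + 2/3 = 5/3
9 + 1/(5/3) = 9 + 3/5 = 48/5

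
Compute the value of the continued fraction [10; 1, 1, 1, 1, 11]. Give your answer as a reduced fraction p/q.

615/58

Collapse the nested fraction from the inside out:
Start with 11.
1 + 1/(11/1) = 1 + 1/11 = 12/11
1 + 1/(12/11) = 1 + 11/12 = 23/12
1 + 1/(23/12) = 1 + 12/23 = 35/23
1 + 1/(35/23) = 1 + 23/35 = 58/35
10 + 1/(58/35) = 10 + 35/58 = 615/58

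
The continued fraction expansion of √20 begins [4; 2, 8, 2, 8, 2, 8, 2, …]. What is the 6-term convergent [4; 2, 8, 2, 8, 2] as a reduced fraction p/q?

Work from the innermost term outward:
Start with 2.
8 + 1/(2/1) = 8 + 1/2 = 17/2
2 + 1/(17/2) = 2 + 2/17 = 36/17
8 + 1/(36/17) = 8 + 17/36 = 305/36
2 + 1/(305/36) = 2 + 36/305 = 646/305
4 + 1/(646/305) = 4 + 305/646 = 2889/646

2889/646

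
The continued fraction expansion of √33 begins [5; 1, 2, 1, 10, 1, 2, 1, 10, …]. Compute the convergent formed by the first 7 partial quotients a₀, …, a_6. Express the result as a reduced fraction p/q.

Start with 2.
1 + 1/(2/1) = 1 + 1/2 = 3/2
10 + 1/(3/2) = 10 + 2/3 = 32/3
1 + 1/(32/3) = 1 + 3/32 = 35/32
2 + 1/(35/32) = 2 + 32/35 = 102/35
1 + 1/(102/35) = 1 + 35/102 = 137/102
5 + 1/(137/102) = 5 + 102/137 = 787/137

787/137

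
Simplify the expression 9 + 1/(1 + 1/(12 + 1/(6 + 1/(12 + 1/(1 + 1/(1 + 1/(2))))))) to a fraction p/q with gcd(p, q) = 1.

Work from the innermost term outward:
Start with 2.
1 + 1/(2/1) = 1 + 1/2 = 3/2
1 + 1/(3/2) = 1 + 2/3 = 5/3
12 + 1/(5/3) = 12 + 3/5 = 63/5
6 + 1/(63/5) = 6 + 5/63 = 383/63
12 + 1/(383/63) = 12 + 63/383 = 4659/383
1 + 1/(4659/383) = 1 + 383/4659 = 5042/4659
9 + 1/(5042/4659) = 9 + 4659/5042 = 50037/5042

50037/5042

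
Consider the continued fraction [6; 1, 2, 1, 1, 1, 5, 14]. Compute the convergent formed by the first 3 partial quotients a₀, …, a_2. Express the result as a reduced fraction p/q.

Use the convergent recurrence hₖ = aₖ·hₖ₋₁ + hₖ₋₂ (and likewise for the denominators kₖ):
a_0 = 6: 6/1
a_1 = 1: 7/1
a_2 = 2: 20/3

20/3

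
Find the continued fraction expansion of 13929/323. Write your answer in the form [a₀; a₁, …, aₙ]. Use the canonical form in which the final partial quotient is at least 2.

Run the Euclidean algorithm, recording each quotient:
13929 ÷ 323 → quotient 43, remainder 40
323 ÷ 40 → quotient 8, remainder 3
40 ÷ 3 → quotient 13, remainder 1
3 ÷ 1 → quotient 3, remainder 0

[43; 8, 13, 3]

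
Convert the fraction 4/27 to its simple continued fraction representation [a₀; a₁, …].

[0; 6, 1, 3]

4 ÷ 27 → quotient 0, remainder 4
27 ÷ 4 → quotient 6, remainder 3
4 ÷ 3 → quotient 1, remainder 1
3 ÷ 1 → quotient 3, remainder 0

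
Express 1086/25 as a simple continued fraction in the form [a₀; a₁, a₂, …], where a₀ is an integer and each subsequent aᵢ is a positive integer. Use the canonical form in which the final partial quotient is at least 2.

[43; 2, 3, 1, 2]

Apply division with remainder until the remainder is 0:
⌊1086/25⌋ = 43, remainder 11
⌊25/11⌋ = 2, remainder 3
⌊11/3⌋ = 3, remainder 2
⌊3/2⌋ = 1, remainder 1
⌊2/1⌋ = 2, remainder 0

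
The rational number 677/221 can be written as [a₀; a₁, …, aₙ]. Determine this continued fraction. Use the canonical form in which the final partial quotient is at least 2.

Repeatedly divide and take the remainder:
⌊677/221⌋ = 3, remainder 14
⌊221/14⌋ = 15, remainder 11
⌊14/11⌋ = 1, remainder 3
⌊11/3⌋ = 3, remainder 2
⌊3/2⌋ = 1, remainder 1
⌊2/1⌋ = 2, remainder 0

[3; 15, 1, 3, 1, 2]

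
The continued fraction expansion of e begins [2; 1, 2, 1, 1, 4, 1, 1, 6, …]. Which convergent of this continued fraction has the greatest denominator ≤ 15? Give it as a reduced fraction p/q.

19/7

List convergents until the denominator exceeds the bound:
a_0 = 2: 2/1  (≤ bound)
a_1 = 1: 3/1  (≤ bound)
a_2 = 2: 8/3  (≤ bound)
a_3 = 1: 11/4  (≤ bound)
a_4 = 1: 19/7  (≤ bound)
a_5 = 4: 87/32  (> 15, stop)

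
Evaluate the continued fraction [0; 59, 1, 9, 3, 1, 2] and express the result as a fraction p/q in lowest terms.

113/6769

Start with 2.
1 + 1/(2/1) = 1 + 1/2 = 3/2
3 + 1/(3/2) = 3 + 2/3 = 11/3
9 + 1/(11/3) = 9 + 3/11 = 102/11
1 + 1/(102/11) = 1 + 11/102 = 113/102
59 + 1/(113/102) = 59 + 102/113 = 6769/113
0 + 1/(6769/113) = 0 + 113/6769 = 113/6769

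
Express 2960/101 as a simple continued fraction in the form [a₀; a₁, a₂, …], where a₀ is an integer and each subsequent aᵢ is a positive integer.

⌊2960/101⌋ = 29, remainder 31
⌊101/31⌋ = 3, remainder 8
⌊31/8⌋ = 3, remainder 7
⌊8/7⌋ = 1, remainder 1
⌊7/1⌋ = 7, remainder 0

[29; 3, 3, 1, 7]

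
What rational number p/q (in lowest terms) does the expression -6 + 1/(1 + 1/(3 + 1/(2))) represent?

-47/9

Start with 2.
3 + 1/(2/1) = 3 + 1/2 = 7/2
1 + 1/(7/2) = 1 + 2/7 = 9/7
-6 + 1/(9/7) = -6 + 7/9 = -47/9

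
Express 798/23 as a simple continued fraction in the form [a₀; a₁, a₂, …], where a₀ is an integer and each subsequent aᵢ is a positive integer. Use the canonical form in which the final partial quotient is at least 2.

798 ÷ 23 → quotient 34, remainder 16
23 ÷ 16 → quotient 1, remainder 7
16 ÷ 7 → quotient 2, remainder 2
7 ÷ 2 → quotient 3, remainder 1
2 ÷ 1 → quotient 2, remainder 0

[34; 1, 2, 3, 2]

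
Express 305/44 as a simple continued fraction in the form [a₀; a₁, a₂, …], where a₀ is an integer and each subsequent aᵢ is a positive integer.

[6; 1, 13, 1, 2]

Repeatedly divide and take the remainder:
⌊305/44⌋ = 6, remainder 41
⌊44/41⌋ = 1, remainder 3
⌊41/3⌋ = 13, remainder 2
⌊3/2⌋ = 1, remainder 1
⌊2/1⌋ = 2, remainder 0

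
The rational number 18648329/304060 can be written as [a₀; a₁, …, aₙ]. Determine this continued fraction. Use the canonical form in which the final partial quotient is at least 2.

[61; 3, 49, 28, 1, 1, 17, 2]

Run the Euclidean algorithm, recording each quotient:
18648329 = 61·304060 + 100669, so a_0 = 61
304060 = 3·100669 + 2053, so a_1 = 3
100669 = 49·2053 + 72, so a_2 = 49
2053 = 28·72 + 37, so a_3 = 28
72 = 1·37 + 35, so a_4 = 1
37 = 1·35 + 2, so a_5 = 1
35 = 17·2 + 1, so a_6 = 17
2 = 2·1 + 0, so a_7 = 2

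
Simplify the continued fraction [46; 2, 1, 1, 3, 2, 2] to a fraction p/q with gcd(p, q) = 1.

4639/100

Collapse the nested fraction from the inside out:
Start with 2.
2 + 1/(2/1) = 2 + 1/2 = 5/2
3 + 1/(5/2) = 3 + 2/5 = 17/5
1 + 1/(17/5) = 1 + 5/17 = 22/17
1 + 1/(22/17) = 1 + 17/22 = 39/22
2 + 1/(39/22) = 2 + 22/39 = 100/39
46 + 1/(100/39) = 46 + 39/100 = 4639/100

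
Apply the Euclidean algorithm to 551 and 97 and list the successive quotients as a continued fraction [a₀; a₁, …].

⌊551/97⌋ = 5, remainder 66
⌊97/66⌋ = 1, remainder 31
⌊66/31⌋ = 2, remainder 4
⌊31/4⌋ = 7, remainder 3
⌊4/3⌋ = 1, remainder 1
⌊3/1⌋ = 3, remainder 0

[5; 1, 2, 7, 1, 3]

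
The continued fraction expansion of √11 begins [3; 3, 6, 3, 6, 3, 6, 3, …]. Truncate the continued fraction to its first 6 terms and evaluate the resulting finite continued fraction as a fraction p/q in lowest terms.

a_0 = 3: 3/1
a_1 = 3: 10/3
a_2 = 6: 63/19
a_3 = 3: 199/60
a_4 = 6: 1257/379
a_5 = 3: 3970/1197

3970/1197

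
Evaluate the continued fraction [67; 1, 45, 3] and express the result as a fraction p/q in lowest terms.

9449/139

a_0 = 67: 67/1
a_1 = 1: 68/1
a_2 = 45: 3127/46
a_3 = 3: 9449/139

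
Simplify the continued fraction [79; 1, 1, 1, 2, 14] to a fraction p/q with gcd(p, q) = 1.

9157/115

a_0 = 79: 79/1
a_1 = 1: 80/1
a_2 = 1: 159/2
a_3 = 1: 239/3
a_4 = 2: 637/8
a_5 = 14: 9157/115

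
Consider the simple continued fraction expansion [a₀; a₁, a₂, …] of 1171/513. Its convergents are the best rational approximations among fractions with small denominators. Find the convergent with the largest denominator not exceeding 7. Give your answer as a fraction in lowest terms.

16/7

a_0 = 2: 2/1  (≤ bound)
a_1 = 3: 7/3  (≤ bound)
a_2 = 1: 9/4  (≤ bound)
a_3 = 1: 16/7  (≤ bound)
a_4 = 6: 105/46  (> 7, stop)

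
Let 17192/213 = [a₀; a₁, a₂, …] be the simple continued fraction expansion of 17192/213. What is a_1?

1

17192 ÷ 213 → quotient 80, remainder 152
213 ÷ 152 → quotient 1, remainder 61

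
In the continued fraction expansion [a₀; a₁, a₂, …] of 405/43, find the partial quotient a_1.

2

⌊405/43⌋ = 9, remainder 18
⌊43/18⌋ = 2, remainder 7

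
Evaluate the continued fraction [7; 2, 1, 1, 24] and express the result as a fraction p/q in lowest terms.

Start with 24.
1 + 1/(24/1) = 1 + 1/24 = 25/24
1 + 1/(25/24) = 1 + 24/25 = 49/25
2 + 1/(49/25) = 2 + 25/49 = 123/49
7 + 1/(123/49) = 7 + 49/123 = 910/123

910/123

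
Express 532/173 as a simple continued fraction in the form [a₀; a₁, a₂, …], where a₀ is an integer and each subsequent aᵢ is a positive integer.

Run the Euclidean algorithm, recording each quotient:
532 ÷ 173 → quotient 3, remainder 13
173 ÷ 13 → quotient 13, remainder 4
13 ÷ 4 → quotient 3, remainder 1
4 ÷ 1 → quotient 4, remainder 0

[3; 13, 3, 4]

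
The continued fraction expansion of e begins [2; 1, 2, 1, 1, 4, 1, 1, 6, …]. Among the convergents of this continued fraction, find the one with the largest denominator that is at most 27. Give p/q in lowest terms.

a_0 = 2: 2/1  (≤ bound)
a_1 = 1: 3/1  (≤ bound)
a_2 = 2: 8/3  (≤ bound)
a_3 = 1: 11/4  (≤ bound)
a_4 = 1: 19/7  (≤ bound)
a_5 = 4: 87/32  (> 27, stop)

19/7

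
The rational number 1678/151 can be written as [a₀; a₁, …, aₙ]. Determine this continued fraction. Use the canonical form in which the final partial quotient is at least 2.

[11; 8, 1, 7, 2]

⌊1678/151⌋ = 11, remainder 17
⌊151/17⌋ = 8, remainder 15
⌊17/15⌋ = 1, remainder 2
⌊15/2⌋ = 7, remainder 1
⌊2/1⌋ = 2, remainder 0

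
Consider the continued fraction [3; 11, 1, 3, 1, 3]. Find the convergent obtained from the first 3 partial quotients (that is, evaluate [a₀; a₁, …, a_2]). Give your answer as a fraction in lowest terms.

37/12

Start with 1.
11 + 1/(1/1) = 11 + 1/1 = 12/1
3 + 1/(12/1) = 3 + 1/12 = 37/12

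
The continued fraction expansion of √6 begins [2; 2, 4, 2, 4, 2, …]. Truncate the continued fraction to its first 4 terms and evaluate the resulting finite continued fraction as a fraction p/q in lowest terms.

49/20

Start with 2.
4 + 1/(2/1) = 4 + 1/2 = 9/2
2 + 1/(9/2) = 2 + 2/9 = 20/9
2 + 1/(20/9) = 2 + 9/20 = 49/20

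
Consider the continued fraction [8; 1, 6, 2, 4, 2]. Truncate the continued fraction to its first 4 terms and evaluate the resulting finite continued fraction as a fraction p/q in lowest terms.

133/15

Start with 2.
6 + 1/(2/1) = 6 + 1/2 = 13/2
1 + 1/(13/2) = 1 + 2/13 = 15/13
8 + 1/(15/13) = 8 + 13/15 = 133/15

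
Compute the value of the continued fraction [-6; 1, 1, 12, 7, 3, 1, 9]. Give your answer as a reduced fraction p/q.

Compute successive convergents:
a_0 = -6: -6/1
a_1 = 1: -5/1
a_2 = 1: -11/2
a_3 = 12: -137/25
a_4 = 7: -970/177
a_5 = 3: -3047/556
a_6 = 1: -4017/733
a_7 = 9: -39200/7153

-39200/7153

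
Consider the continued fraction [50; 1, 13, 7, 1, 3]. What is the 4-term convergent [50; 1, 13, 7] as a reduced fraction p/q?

5042/99

Use the convergent recurrence hₖ = aₖ·hₖ₋₁ + hₖ₋₂ (and likewise for the denominators kₖ):
a_0 = 50: 50/1
a_1 = 1: 51/1
a_2 = 13: 713/14
a_3 = 7: 5042/99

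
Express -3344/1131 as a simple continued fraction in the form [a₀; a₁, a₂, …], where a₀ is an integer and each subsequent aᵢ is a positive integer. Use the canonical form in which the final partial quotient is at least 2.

Apply division with remainder until the remainder is 0:
-3344 = -3·1131 + 49, so a_0 = -3
1131 = 23·49 + 4, so a_1 = 23
49 = 12·4 + 1, so a_2 = 12
4 = 4·1 + 0, so a_3 = 4

[-3; 23, 12, 4]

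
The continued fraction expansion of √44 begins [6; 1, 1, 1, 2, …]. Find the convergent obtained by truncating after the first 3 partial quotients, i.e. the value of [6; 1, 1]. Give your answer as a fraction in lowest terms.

13/2

Work from the innermost term outward:
Start with 1.
1 + 1/(1/1) = 1 + 1/1 = 2/1
6 + 1/(2/1) = 6 + 1/2 = 13/2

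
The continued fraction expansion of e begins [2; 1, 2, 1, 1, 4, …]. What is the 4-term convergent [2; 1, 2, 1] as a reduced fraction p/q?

11/4

Work from the innermost term outward:
Start with 1.
2 + 1/(1/1) = 2 + 1/1 = 3/1
1 + 1/(3/1) = 1 + 1/3 = 4/3
2 + 1/(4/3) = 2 + 3/4 = 11/4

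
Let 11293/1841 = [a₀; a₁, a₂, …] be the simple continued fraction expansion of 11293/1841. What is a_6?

Apply division with remainder until the remainder is 0:
11293 = 6·1841 + 247, so a_0 = 6
1841 = 7·247 + 112, so a_1 = 7
247 = 2·112 + 23, so a_2 = 2
112 = 4·23 + 20, so a_3 = 4
23 = 1·20 + 3, so a_4 = 1
20 = 6·3 + 2, so a_5 = 6
3 = 1·2 + 1, so a_6 = 1

1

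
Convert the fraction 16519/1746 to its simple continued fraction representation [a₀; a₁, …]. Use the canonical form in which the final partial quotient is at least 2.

Apply division with remainder until the remainder is 0:
16519 ÷ 1746 → quotient 9, remainder 805
1746 ÷ 805 → quotient 2, remainder 136
805 ÷ 136 → quotient 5, remainder 125
136 ÷ 125 → quotient 1, remainder 11
125 ÷ 11 → quotient 11, remainder 4
11 ÷ 4 → quotient 2, remainder 3
4 ÷ 3 → quotient 1, remainder 1
3 ÷ 1 → quotient 3, remainder 0

[9; 2, 5, 1, 11, 2, 1, 3]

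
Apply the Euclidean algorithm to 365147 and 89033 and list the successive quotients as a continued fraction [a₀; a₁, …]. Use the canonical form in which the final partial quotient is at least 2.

[4; 9, 1, 7, 14, 7, 5, 2]

Repeatedly divide and take the remainder:
365147 ÷ 89033 → quotient 4, remainder 9015
89033 ÷ 9015 → quotient 9, remainder 7898
9015 ÷ 7898 → quotient 1, remainder 1117
7898 ÷ 1117 → quotient 7, remainder 79
1117 ÷ 79 → quotient 14, remainder 11
79 ÷ 11 → quotient 7, remainder 2
11 ÷ 2 → quotient 5, remainder 1
2 ÷ 1 → quotient 2, remainder 0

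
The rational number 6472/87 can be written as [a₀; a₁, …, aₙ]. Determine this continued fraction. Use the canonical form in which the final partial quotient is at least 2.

[74; 2, 1, 1, 3, 1, 3]

⌊6472/87⌋ = 74, remainder 34
⌊87/34⌋ = 2, remainder 19
⌊34/19⌋ = 1, remainder 15
⌊19/15⌋ = 1, remainder 4
⌊15/4⌋ = 3, remainder 3
⌊4/3⌋ = 1, remainder 1
⌊3/1⌋ = 3, remainder 0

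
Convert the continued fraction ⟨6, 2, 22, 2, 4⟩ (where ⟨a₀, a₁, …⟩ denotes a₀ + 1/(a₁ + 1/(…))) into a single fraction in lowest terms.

2680/413

Start with 4.
2 + 1/(4/1) = 2 + 1/4 = 9/4
22 + 1/(9/4) = 22 + 4/9 = 202/9
2 + 1/(202/9) = 2 + 9/202 = 413/202
6 + 1/(413/202) = 6 + 202/413 = 2680/413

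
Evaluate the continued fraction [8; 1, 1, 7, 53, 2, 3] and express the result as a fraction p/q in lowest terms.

Work from the innermost term outward:
Start with 3.
2 + 1/(3/1) = 2 + 1/3 = 7/3
53 + 1/(7/3) = 53 + 3/7 = 374/7
7 + 1/(374/7) = 7 + 7/374 = 2625/374
1 + 1/(2625/374) = 1 + 374/2625 = 2999/2625
1 + 1/(2999/2625) = 1 + 2625/2999 = 5624/2999
8 + 1/(5624/2999) = 8 + 2999/5624 = 47991/5624

47991/5624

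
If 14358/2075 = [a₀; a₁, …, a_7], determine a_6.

⌊14358/2075⌋ = 6, remainder 1908
⌊2075/1908⌋ = 1, remainder 167
⌊1908/167⌋ = 11, remainder 71
⌊167/71⌋ = 2, remainder 25
⌊71/25⌋ = 2, remainder 21
⌊25/21⌋ = 1, remainder 4
⌊21/4⌋ = 5, remainder 1

5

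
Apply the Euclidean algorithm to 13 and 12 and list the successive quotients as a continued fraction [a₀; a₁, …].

[1; 12]

⌊13/12⌋ = 1, remainder 1
⌊12/1⌋ = 12, remainder 0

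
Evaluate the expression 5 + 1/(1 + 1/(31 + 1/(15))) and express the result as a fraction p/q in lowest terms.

2871/481

Starting at the tail and folding back:
Start with 15.
31 + 1/(15/1) = 31 + 1/15 = 466/15
1 + 1/(466/15) = 1 + 15/466 = 481/466
5 + 1/(481/466) = 5 + 466/481 = 2871/481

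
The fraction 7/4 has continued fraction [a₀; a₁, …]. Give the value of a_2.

Apply division with remainder until the remainder is 0:
⌊7/4⌋ = 1, remainder 3
⌊4/3⌋ = 1, remainder 1
⌊3/1⌋ = 3, remainder 0

3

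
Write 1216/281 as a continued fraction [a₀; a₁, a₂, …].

Run the Euclidean algorithm, recording each quotient:
1216 ÷ 281 → quotient 4, remainder 92
281 ÷ 92 → quotient 3, remainder 5
92 ÷ 5 → quotient 18, remainder 2
5 ÷ 2 → quotient 2, remainder 1
2 ÷ 1 → quotient 2, remainder 0

[4; 3, 18, 2, 2]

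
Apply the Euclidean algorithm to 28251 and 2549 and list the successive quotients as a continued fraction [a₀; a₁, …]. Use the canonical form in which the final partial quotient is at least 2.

[11; 12, 42, 2, 2]

28251 = 11·2549 + 212, so a_0 = 11
2549 = 12·212 + 5, so a_1 = 12
212 = 42·5 + 2, so a_2 = 42
5 = 2·2 + 1, so a_3 = 2
2 = 2·1 + 0, so a_4 = 2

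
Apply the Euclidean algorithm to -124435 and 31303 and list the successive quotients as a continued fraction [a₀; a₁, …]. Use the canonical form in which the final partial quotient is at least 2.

[-4; 40, 3, 2, 15, 2, 3]

-124435 ÷ 31303 → quotient -4, remainder 777
31303 ÷ 777 → quotient 40, remainder 223
777 ÷ 223 → quotient 3, remainder 108
223 ÷ 108 → quotient 2, remainder 7
108 ÷ 7 → quotient 15, remainder 3
7 ÷ 3 → quotient 2, remainder 1
3 ÷ 1 → quotient 3, remainder 0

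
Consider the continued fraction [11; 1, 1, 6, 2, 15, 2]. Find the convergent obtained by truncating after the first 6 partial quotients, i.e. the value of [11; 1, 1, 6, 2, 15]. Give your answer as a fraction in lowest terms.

a_0 = 11: 11/1
a_1 = 1: 12/1
a_2 = 1: 23/2
a_3 = 6: 150/13
a_4 = 2: 323/28
a_5 = 15: 4995/433

4995/433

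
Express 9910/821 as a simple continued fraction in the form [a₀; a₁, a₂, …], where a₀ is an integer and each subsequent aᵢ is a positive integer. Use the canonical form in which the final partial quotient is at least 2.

[12; 14, 6, 2, 4]

⌊9910/821⌋ = 12, remainder 58
⌊821/58⌋ = 14, remainder 9
⌊58/9⌋ = 6, remainder 4
⌊9/4⌋ = 2, remainder 1
⌊4/1⌋ = 4, remainder 0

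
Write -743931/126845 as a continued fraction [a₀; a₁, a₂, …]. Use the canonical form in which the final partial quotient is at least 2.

[-6; 7, 2, 2, 41, 2, 2, 16]

Run the Euclidean algorithm, recording each quotient:
-743931 = -6·126845 + 17139, so a_0 = -6
126845 = 7·17139 + 6872, so a_1 = 7
17139 = 2·6872 + 3395, so a_2 = 2
6872 = 2·3395 + 82, so a_3 = 2
3395 = 41·82 + 33, so a_4 = 41
82 = 2·33 + 16, so a_5 = 2
33 = 2·16 + 1, so a_6 = 2
16 = 16·1 + 0, so a_7 = 16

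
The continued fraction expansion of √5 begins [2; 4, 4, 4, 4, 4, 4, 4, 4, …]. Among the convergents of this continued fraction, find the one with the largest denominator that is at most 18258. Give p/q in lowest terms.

a_0 = 2: 2/1  (≤ bound)
a_1 = 4: 9/4  (≤ bound)
a_2 = 4: 38/17  (≤ bound)
a_3 = 4: 161/72  (≤ bound)
a_4 = 4: 682/305  (≤ bound)
a_5 = 4: 2889/1292  (≤ bound)
a_6 = 4: 12238/5473  (≤ bound)
a_7 = 4: 51841/23184  (> 18258, stop)

12238/5473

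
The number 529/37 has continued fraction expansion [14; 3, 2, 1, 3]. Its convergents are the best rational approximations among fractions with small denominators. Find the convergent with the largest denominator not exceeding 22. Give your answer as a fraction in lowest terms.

a_0 = 14: 14/1  (≤ bound)
a_1 = 3: 43/3  (≤ bound)
a_2 = 2: 100/7  (≤ bound)
a_3 = 1: 143/10  (≤ bound)
a_4 = 3: 529/37  (> 22, stop)

143/10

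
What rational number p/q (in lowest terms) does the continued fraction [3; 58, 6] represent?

Start with 6.
58 + 1/(6/1) = 58 + 1/6 = 349/6
3 + 1/(349/6) = 3 + 6/349 = 1053/349

1053/349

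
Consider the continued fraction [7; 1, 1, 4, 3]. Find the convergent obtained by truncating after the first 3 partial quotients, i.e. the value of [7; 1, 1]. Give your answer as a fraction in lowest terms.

a_0 = 7: 7/1
a_1 = 1: 8/1
a_2 = 1: 15/2

15/2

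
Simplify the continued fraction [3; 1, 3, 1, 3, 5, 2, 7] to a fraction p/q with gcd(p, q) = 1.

6189/1633

Starting at the tail and folding back:
Start with 7.
2 + 1/(7/1) = 2 + 1/7 = 15/7
5 + 1/(15/7) = 5 + 7/15 = 82/15
3 + 1/(82/15) = 3 + 15/82 = 261/82
1 + 1/(261/82) = 1 + 82/261 = 343/261
3 + 1/(343/261) = 3 + 261/343 = 1290/343
1 + 1/(1290/343) = 1 + 343/1290 = 1633/1290
3 + 1/(1633/1290) = 3 + 1290/1633 = 6189/1633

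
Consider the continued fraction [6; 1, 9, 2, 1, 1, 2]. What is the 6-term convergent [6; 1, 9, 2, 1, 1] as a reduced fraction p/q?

Start with 1.
1 + 1/(1/1) = 1 + 1/1 = 2/1
2 + 1/(2/1) = 2 + 1/2 = 5/2
9 + 1/(5/2) = 9 + 2/5 = 47/5
1 + 1/(47/5) = 1 + 5/47 = 52/47
6 + 1/(52/47) = 6 + 47/52 = 359/52

359/52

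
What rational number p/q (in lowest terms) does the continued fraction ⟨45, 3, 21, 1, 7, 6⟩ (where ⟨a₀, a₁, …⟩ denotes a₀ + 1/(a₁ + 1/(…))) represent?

147997/3265

Start with 6.
7 + 1/(6/1) = 7 + 1/6 = 43/6
1 + 1/(43/6) = 1 + 6/43 = 49/43
21 + 1/(49/43) = 21 + 43/49 = 1072/49
3 + 1/(1072/49) = 3 + 49/1072 = 3265/1072
45 + 1/(3265/1072) = 45 + 1072/3265 = 147997/3265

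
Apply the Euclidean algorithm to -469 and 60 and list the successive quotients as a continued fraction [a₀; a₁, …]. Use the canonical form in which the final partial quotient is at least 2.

[-8; 5, 2, 5]

-469 = -8·60 + 11, so a_0 = -8
60 = 5·11 + 5, so a_1 = 5
11 = 2·5 + 1, so a_2 = 2
5 = 5·1 + 0, so a_3 = 5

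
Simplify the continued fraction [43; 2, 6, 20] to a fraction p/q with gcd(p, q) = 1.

11387/262

Compute successive convergents:
a_0 = 43: 43/1
a_1 = 2: 87/2
a_2 = 6: 565/13
a_3 = 20: 11387/262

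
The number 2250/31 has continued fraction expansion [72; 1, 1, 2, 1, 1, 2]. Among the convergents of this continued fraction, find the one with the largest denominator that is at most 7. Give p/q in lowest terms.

List convergents until the denominator exceeds the bound:
a_0 = 72: 72/1  (≤ bound)
a_1 = 1: 73/1  (≤ bound)
a_2 = 1: 145/2  (≤ bound)
a_3 = 2: 363/5  (≤ bound)
a_4 = 1: 508/7  (≤ bound)
a_5 = 1: 871/12  (> 7, stop)

508/7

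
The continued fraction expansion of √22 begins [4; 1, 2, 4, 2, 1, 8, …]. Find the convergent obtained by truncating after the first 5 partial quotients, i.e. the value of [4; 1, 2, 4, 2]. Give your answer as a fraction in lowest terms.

136/29

Compute successive convergents:
a_0 = 4: 4/1
a_1 = 1: 5/1
a_2 = 2: 14/3
a_3 = 4: 61/13
a_4 = 2: 136/29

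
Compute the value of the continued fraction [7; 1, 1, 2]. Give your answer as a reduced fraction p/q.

38/5

Start with 2.
1 + 1/(2/1) = 1 + 1/2 = 3/2
1 + 1/(3/2) = 1 + 2/3 = 5/3
7 + 1/(5/3) = 7 + 3/5 = 38/5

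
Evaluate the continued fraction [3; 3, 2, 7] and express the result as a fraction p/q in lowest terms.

171/52

Start with 7.
2 + 1/(7/1) = 2 + 1/7 = 15/7
3 + 1/(15/7) = 3 + 7/15 = 52/15
3 + 1/(52/15) = 3 + 15/52 = 171/52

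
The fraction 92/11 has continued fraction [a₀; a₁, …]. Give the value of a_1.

⌊92/11⌋ = 8, remainder 4
⌊11/4⌋ = 2, remainder 3

2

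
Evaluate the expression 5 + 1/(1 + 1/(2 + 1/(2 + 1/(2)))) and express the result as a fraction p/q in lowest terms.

Collapse the nested fraction from the inside out:
Start with 2.
2 + 1/(2/1) = 2 + 1/2 = 5/2
2 + 1/(5/2) = 2 + 2/5 = 12/5
1 + 1/(12/5) = 1 + 5/12 = 17/12
5 + 1/(17/12) = 5 + 12/17 = 97/17

97/17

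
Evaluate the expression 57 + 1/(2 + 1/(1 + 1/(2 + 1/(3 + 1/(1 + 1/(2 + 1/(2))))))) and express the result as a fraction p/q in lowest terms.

Start with 2.
2 + 1/(2/1) = 2 + 1/2 = 5/2
1 + 1/(5/2) = 1 + 2/5 = 7/5
3 + 1/(7/5) = 3 + 5/7 = 26/7
2 + 1/(26/7) = 2 + 7/26 = 59/26
1 + 1/(59/26) = 1 + 26/59 = 85/59
2 + 1/(85/59) = 2 + 59/85 = 229/85
57 + 1/(229/85) = 57 + 85/229 = 13138/229

13138/229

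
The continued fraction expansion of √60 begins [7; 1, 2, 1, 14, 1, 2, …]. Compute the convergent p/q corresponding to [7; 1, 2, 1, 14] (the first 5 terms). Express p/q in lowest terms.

Collapse the nested fraction from the inside out:
Start with 14.
1 + 1/(14/1) = 1 + 1/14 = 15/14
2 + 1/(15/14) = 2 + 14/15 = 44/15
1 + 1/(44/15) = 1 + 15/44 = 59/44
7 + 1/(59/44) = 7 + 44/59 = 457/59

457/59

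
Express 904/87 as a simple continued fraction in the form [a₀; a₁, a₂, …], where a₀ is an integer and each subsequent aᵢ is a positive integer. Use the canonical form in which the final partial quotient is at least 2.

Apply division with remainder until the remainder is 0:
904 ÷ 87 → quotient 10, remainder 34
87 ÷ 34 → quotient 2, remainder 19
34 ÷ 19 → quotient 1, remainder 15
19 ÷ 15 → quotient 1, remainder 4
15 ÷ 4 → quotient 3, remainder 3
4 ÷ 3 → quotient 1, remainder 1
3 ÷ 1 → quotient 3, remainder 0

[10; 2, 1, 1, 3, 1, 3]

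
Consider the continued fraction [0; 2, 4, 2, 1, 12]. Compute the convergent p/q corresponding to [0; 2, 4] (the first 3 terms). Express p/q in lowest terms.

4/9

Starting at the tail and folding back:
Start with 4.
2 + 1/(4/1) = 2 + 1/4 = 9/4
0 + 1/(9/4) = 0 + 4/9 = 4/9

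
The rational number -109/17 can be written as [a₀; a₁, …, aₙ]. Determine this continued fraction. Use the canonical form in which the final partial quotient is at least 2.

Run the Euclidean algorithm, recording each quotient:
-109 ÷ 17 → quotient -7, remainder 10
17 ÷ 10 → quotient 1, remainder 7
10 ÷ 7 → quotient 1, remainder 3
7 ÷ 3 → quotient 2, remainder 1
3 ÷ 1 → quotient 3, remainder 0

[-7; 1, 1, 2, 3]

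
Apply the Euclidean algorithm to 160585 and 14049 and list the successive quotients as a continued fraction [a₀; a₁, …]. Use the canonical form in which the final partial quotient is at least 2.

160585 ÷ 14049 → quotient 11, remainder 6046
14049 ÷ 6046 → quotient 2, remainder 1957
6046 ÷ 1957 → quotient 3, remainder 175
1957 ÷ 175 → quotient 11, remainder 32
175 ÷ 32 → quotient 5, remainder 15
32 ÷ 15 → quotient 2, remainder 2
15 ÷ 2 → quotient 7, remainder 1
2 ÷ 1 → quotient 2, remainder 0

[11; 2, 3, 11, 5, 2, 7, 2]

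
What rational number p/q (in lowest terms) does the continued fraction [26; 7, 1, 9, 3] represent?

a_0 = 26: 26/1
a_1 = 7: 183/7
a_2 = 1: 209/8
a_3 = 9: 2064/79
a_4 = 3: 6401/245

6401/245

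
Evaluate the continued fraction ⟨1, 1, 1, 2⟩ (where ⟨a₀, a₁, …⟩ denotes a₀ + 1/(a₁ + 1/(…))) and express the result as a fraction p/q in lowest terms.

Starting at the tail and folding back:
Start with 2.
1 + 1/(2/1) = 1 + 1/2 = 3/2
1 + 1/(3/2) = 1 + 2/3 = 5/3
1 + 1/(5/3) = 1 + 3/5 = 8/5

8/5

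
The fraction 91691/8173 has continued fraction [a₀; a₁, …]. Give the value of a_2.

Repeatedly divide and take the remainder:
91691 = 11·8173 + 1788, so a_0 = 11
8173 = 4·1788 + 1021, so a_1 = 4
1788 = 1·1021 + 767, so a_2 = 1

1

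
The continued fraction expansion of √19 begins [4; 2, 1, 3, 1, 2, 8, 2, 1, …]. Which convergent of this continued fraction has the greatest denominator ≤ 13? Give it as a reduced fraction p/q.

48/11

List convergents until the denominator exceeds the bound:
a_0 = 4: 4/1  (≤ bound)
a_1 = 2: 9/2  (≤ bound)
a_2 = 1: 13/3  (≤ bound)
a_3 = 3: 48/11  (≤ bound)
a_4 = 1: 61/14  (> 13, stop)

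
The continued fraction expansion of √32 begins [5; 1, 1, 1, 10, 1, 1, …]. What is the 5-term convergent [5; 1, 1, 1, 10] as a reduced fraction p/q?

181/32

a_0 = 5: 5/1
a_1 = 1: 6/1
a_2 = 1: 11/2
a_3 = 1: 17/3
a_4 = 10: 181/32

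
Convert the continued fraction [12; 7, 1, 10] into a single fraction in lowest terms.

Compute successive convergents:
a_0 = 12: 12/1
a_1 = 7: 85/7
a_2 = 1: 97/8
a_3 = 10: 1055/87

1055/87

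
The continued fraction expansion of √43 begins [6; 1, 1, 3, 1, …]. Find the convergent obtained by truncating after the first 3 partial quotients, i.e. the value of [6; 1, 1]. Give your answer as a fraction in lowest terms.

13/2

a_0 = 6: 6/1
a_1 = 1: 7/1
a_2 = 1: 13/2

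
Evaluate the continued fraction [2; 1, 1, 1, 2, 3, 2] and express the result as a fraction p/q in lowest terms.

163/62

a_0 = 2: 2/1
a_1 = 1: 3/1
a_2 = 1: 5/2
a_3 = 1: 8/3
a_4 = 2: 21/8
a_5 = 3: 71/27
a_6 = 2: 163/62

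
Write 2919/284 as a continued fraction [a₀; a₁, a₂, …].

[10; 3, 1, 1, 2, 7, 2]

2919 = 10·284 + 79, so a_0 = 10
284 = 3·79 + 47, so a_1 = 3
79 = 1·47 + 32, so a_2 = 1
47 = 1·32 + 15, so a_3 = 1
32 = 2·15 + 2, so a_4 = 2
15 = 7·2 + 1, so a_5 = 7
2 = 2·1 + 0, so a_6 = 2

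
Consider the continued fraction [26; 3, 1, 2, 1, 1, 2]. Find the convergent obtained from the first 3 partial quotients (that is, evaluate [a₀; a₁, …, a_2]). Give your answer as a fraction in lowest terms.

Start with 1.
3 + 1/(1/1) = 3 + 1/1 = 4/1
26 + 1/(4/1) = 26 + 1/4 = 105/4

105/4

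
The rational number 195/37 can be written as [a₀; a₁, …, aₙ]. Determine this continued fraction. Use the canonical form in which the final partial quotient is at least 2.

[5; 3, 1, 2, 3]

⌊195/37⌋ = 5, remainder 10
⌊37/10⌋ = 3, remainder 7
⌊10/7⌋ = 1, remainder 3
⌊7/3⌋ = 2, remainder 1
⌊3/1⌋ = 3, remainder 0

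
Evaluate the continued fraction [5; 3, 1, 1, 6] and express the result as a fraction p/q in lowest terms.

Start with 6.
1 + 1/(6/1) = 1 + 1/6 = 7/6
1 + 1/(7/6) = 1 + 6/7 = 13/7
3 + 1/(13/7) = 3 + 7/13 = 46/13
5 + 1/(46/13) = 5 + 13/46 = 243/46

243/46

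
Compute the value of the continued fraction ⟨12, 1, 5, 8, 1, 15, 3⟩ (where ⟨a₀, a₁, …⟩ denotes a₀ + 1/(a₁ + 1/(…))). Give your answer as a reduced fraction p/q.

34363/2677

a_0 = 12: 12/1
a_1 = 1: 13/1
a_2 = 5: 77/6
a_3 = 8: 629/49
a_4 = 1: 706/55
a_5 = 15: 11219/874
a_6 = 3: 34363/2677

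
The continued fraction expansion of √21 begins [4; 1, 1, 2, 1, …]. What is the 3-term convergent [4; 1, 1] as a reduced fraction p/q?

9/2

a_0 = 4: 4/1
a_1 = 1: 5/1
a_2 = 1: 9/2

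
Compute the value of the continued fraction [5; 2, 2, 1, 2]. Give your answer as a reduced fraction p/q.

103/19

Build up convergents one term at a time:
a_0 = 5: 5/1
a_1 = 2: 11/2
a_2 = 2: 27/5
a_3 = 1: 38/7
a_4 = 2: 103/19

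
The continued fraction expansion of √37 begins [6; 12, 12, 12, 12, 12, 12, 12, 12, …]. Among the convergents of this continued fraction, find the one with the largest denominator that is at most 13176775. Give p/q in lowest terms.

18798954/3090529

List convergents until the denominator exceeds the bound:
a_0 = 6: 6/1  (≤ bound)
a_1 = 12: 73/12  (≤ bound)
a_2 = 12: 882/145  (≤ bound)
a_3 = 12: 10657/1752  (≤ bound)
a_4 = 12: 128766/21169  (≤ bound)
a_5 = 12: 1555849/255780  (≤ bound)
a_6 = 12: 18798954/3090529  (≤ bound)
a_7 = 12: 227143297/37342128  (> 13176775, stop)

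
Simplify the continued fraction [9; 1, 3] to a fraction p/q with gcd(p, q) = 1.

39/4

Start with 3.
1 + 1/(3/1) = 1 + 1/3 = 4/3
9 + 1/(4/3) = 9 + 3/4 = 39/4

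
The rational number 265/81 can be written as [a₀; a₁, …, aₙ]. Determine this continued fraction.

265 = 3·81 + 22, so a_0 = 3
81 = 3·22 + 15, so a_1 = 3
22 = 1·15 + 7, so a_2 = 1
15 = 2·7 + 1, so a_3 = 2
7 = 7·1 + 0, so a_4 = 7

[3; 3, 1, 2, 7]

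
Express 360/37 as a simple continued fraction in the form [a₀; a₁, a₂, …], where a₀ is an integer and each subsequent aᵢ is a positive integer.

Run the Euclidean algorithm, recording each quotient:
360 = 9·37 + 27, so a_0 = 9
37 = 1·27 + 10, so a_1 = 1
27 = 2·10 + 7, so a_2 = 2
10 = 1·7 + 3, so a_3 = 1
7 = 2·3 + 1, so a_4 = 2
3 = 3·1 + 0, so a_5 = 3

[9; 1, 2, 1, 2, 3]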